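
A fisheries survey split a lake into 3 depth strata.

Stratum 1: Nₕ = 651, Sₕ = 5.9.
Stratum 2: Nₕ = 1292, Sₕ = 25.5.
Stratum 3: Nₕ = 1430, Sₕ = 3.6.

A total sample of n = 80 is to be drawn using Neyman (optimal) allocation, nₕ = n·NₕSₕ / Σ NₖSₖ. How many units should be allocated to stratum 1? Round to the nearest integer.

1: NₕSₕ = 651·5.9 = 3840.9
2: NₕSₕ = 1292·25.5 = 32946
3: NₕSₕ = 1430·3.6 = 5148
Σ NₕSₕ = 41934.9.
n_1 = 80·3840.9/41934.9 = 7.327... → 7.

7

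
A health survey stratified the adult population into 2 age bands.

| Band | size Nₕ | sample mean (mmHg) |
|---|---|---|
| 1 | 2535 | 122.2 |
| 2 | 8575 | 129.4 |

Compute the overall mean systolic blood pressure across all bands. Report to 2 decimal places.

127.76

N = 11110; weights Wₕ = Nₕ/N = (0.2282, 0.7718).
x̄_st = Σ Wₕ·x̄ₕ = 0.2282·122.2 + 0.7718·129.4 ≈ 127.7572...
→ 127.76.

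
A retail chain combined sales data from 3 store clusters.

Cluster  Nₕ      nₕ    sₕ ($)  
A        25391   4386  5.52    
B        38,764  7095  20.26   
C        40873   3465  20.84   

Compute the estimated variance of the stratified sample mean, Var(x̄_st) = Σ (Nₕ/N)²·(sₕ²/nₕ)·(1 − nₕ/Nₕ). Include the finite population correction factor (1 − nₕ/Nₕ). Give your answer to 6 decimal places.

N = 105028; Wₕ = Nₕ/N.
cluster A: (25391/105028)²·5.52²/4386·(1 − 4386/25391) = 0.000335894
cluster B: (38764/105028)²·20.26²/7095·(1 − 7095/38764) = 0.006438419
cluster C: (40873/105028)²·20.84²/3465·(1 − 3465/40873) = 0.017373327
Sum = 0.024147640 → 0.024148.

0.024148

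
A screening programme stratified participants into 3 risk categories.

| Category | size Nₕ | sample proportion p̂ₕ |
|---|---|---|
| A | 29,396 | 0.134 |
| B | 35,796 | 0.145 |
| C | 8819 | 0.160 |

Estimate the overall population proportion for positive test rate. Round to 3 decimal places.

0.142

Wₕ = Nₕ/N with N = 74011: 0.3972, 0.4837, 0.1192.
p̂_st = 0.3972·0.134 + 0.4837·0.145 + 0.1192·0.160 ≈ 0.14242... → 0.142.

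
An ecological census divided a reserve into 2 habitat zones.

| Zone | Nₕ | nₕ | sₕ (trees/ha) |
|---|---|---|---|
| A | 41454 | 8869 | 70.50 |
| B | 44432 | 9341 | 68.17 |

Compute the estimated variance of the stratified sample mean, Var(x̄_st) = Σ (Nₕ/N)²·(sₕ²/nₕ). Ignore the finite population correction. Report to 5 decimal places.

0.26370

N = 85886; Wₕ = Nₕ/N.
zone A: (41454/85886)²·70.50²/8869 = 0.13055446
zone B: (44432/85886)²·68.17²/9341 = 0.13314970
Sum = 0.26370416 → 0.26370.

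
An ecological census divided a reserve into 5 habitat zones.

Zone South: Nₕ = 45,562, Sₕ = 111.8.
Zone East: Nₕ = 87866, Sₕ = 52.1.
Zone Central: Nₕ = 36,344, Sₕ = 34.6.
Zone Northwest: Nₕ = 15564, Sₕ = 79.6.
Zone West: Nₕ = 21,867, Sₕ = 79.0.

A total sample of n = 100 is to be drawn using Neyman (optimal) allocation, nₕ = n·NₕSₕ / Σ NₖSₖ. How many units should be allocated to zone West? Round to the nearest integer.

South: NₕSₕ = 45562·111.8 = 5093831.6
East: NₕSₕ = 87866·52.1 = 4577818.6
Central: NₕSₕ = 36344·34.6 = 1257502.4
Northwest: NₕSₕ = 15564·79.6 = 1238894.4
West: NₕSₕ = 21867·79.0 = 1727493
Σ NₕSₕ = 13895540.
n_West = 100·1727493/13895540 = 12.432... → 12.

12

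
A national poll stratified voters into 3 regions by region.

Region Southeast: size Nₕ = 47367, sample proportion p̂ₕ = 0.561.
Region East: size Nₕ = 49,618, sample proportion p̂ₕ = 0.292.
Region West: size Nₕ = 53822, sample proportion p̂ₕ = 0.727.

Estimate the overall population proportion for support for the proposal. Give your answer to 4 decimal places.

Wₕ = Nₕ/N with N = 150807: 0.3141, 0.3290, 0.3569.
p̂_st = 0.3141·0.561 + 0.3290·0.292 + 0.3569·0.727 ≈ 0.531739... → 0.5317.

0.5317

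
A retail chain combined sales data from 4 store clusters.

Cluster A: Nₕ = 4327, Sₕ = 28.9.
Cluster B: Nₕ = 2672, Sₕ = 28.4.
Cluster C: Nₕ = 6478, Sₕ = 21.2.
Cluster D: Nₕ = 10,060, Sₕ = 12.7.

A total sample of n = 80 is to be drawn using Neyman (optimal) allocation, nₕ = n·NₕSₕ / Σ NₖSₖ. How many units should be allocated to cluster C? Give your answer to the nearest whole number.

Σ NₕSₕ = 4327·28.9 + 2672·28.4 + 6478·21.2 + 10060·12.7 = 466030.7.
Share for C: 137333.6/466030.7 = 0.29469.
n_C = 80 × 0.29469 = 23.575... → 24.

24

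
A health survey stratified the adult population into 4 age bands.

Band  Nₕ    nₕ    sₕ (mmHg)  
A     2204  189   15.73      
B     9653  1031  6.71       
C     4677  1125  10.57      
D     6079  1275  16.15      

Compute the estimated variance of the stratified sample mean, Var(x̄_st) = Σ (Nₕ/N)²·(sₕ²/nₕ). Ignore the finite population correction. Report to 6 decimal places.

N = 22613; Wₕ = Nₕ/N.
band A: (2204/22613)²·15.73²/189 = 0.012436623
band B: (9653/22613)²·6.71²/1031 = 0.007957829
band C: (4677/22613)²·10.57²/1125 = 0.004248306
band D: (6079/22613)²·16.15²/1275 = 0.014783688
Sum = 0.039426446 → 0.039426.

0.039426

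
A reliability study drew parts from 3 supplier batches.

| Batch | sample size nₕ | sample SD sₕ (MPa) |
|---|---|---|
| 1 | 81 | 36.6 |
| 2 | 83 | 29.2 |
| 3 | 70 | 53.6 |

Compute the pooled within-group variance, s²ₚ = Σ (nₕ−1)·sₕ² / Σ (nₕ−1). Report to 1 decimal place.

1624.7

1: (81−1)·36.6² = 80·1339.56 = 107164.8
2: (83−1)·29.2² = 82·852.64 = 69916.48
3: (70−1)·53.6² = 69·2872.96 = 198234.24
Numerator = 375315.52; denominator = Σ(nₕ−1) = 231.
s²ₚ = 375315.52/231 = 1624.743... → 1624.7.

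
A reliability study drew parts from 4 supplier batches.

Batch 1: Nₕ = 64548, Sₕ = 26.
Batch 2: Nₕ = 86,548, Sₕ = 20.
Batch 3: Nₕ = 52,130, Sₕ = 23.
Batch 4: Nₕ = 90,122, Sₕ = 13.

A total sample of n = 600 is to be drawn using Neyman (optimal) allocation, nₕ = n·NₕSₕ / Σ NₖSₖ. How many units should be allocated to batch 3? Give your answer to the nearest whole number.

1: NₕSₕ = 64548·26 = 1678248
2: NₕSₕ = 86548·20 = 1730960
3: NₕSₕ = 52130·23 = 1198990
4: NₕSₕ = 90122·13 = 1171586
Σ NₕSₕ = 5779784.
n_3 = 600·1198990/5779784 = 124.467... → 124.

124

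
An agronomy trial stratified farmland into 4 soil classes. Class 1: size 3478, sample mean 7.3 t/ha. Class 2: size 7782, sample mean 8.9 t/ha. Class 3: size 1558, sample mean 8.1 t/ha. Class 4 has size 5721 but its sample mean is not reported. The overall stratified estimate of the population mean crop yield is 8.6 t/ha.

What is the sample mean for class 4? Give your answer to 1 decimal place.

9.1

Σ Nₕx̄ₕ = N·μ, so 5721·x̄_4 = 18539·8.6 − (3478·7.3 + 7782·8.9 + 1558·8.1).
= 159435.4 − 107269 = 52166.4.
x̄_4 = 52166.4 / 5721 = 9.118... → 9.1.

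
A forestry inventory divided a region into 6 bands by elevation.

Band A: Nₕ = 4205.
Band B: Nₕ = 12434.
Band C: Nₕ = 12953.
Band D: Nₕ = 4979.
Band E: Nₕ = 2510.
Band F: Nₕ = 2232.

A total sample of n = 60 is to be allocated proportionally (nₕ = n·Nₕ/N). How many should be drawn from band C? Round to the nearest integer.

20

Share of band C = 12953/39313 = 0.32948.
Allocate 60 × 0.32948 = 19.769... → 20.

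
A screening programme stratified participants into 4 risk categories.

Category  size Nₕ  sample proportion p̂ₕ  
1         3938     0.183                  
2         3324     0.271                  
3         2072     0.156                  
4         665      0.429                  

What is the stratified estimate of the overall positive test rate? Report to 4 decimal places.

0.2230

Wₕ = Nₕ/N with N = 9999: 0.3938, 0.3324, 0.2072, 0.0665.
p̂_st = 0.3938·0.183 + 0.3324·0.271 + 0.2072·0.156 + 0.0665·0.429 ≈ 0.223020... → 0.2230.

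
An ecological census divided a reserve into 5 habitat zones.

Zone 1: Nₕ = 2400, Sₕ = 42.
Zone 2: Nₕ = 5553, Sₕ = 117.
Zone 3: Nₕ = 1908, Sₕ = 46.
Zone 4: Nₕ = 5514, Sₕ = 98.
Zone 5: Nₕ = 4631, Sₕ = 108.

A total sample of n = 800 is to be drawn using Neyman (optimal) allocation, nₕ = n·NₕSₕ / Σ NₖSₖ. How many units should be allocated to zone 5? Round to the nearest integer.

1: NₕSₕ = 2400·42 = 100800
2: NₕSₕ = 5553·117 = 649701
3: NₕSₕ = 1908·46 = 87768
4: NₕSₕ = 5514·98 = 540372
5: NₕSₕ = 4631·108 = 500148
Σ NₕSₕ = 1878789.
n_5 = 800·500148/1878789 = 212.966... → 213.

213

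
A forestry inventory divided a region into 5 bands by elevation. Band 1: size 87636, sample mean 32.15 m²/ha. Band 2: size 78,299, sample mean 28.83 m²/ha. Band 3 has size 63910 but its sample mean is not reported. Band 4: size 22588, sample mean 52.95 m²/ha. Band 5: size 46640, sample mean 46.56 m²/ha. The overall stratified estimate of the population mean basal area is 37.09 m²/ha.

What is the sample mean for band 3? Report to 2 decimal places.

N = 87636 + 78299 + 63910 + 22588 + 46640 = 299073.
Overall total = μ·N = 37.09·299073 = 11092617.57.
Subtract the known strata: 87636·32.15 + 78299·28.83 + 22588·52.95 + 46640·46.56 = 8442450.57.
Remaining total for band 3: 11092617.57 − 8442450.57 = 2650167.
Divide by its size: 2650167 / 63910 = 41.4672... → 41.47.

41.47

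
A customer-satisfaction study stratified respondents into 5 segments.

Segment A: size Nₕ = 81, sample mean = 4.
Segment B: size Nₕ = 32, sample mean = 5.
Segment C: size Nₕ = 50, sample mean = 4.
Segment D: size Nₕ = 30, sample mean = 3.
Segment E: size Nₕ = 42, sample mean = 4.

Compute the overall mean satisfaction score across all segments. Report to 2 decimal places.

4.01

N = 81 + 32 + 50 + 30 + 42 = 235.
Overall mean = Σ (Nₕ/N)·x̄ₕ — weight by population share, not a simple average.
Σ Nₕx̄ₕ = 81·4 + 32·5 + 50·4 + 30·3 + 42·4 = 324 + 160 + 200 + 90 + 168 = 942.
Divide by N: 942 / 235 = 4.0085... → 4.01.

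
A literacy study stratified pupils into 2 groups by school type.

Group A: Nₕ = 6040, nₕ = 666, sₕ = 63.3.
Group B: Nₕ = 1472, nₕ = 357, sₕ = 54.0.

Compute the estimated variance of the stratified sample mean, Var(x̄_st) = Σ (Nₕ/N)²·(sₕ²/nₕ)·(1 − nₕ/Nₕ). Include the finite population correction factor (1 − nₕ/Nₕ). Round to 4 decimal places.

3.6982

N = 7512; Wₕ = Nₕ/N.
group A: (6040/7512)²·63.3²/666·(1 − 666/6040) = 3.4606417
group B: (1472/7512)²·54.0²/357·(1 − 357/1472) = 0.2375696
Sum = 3.6982112 → 3.6982.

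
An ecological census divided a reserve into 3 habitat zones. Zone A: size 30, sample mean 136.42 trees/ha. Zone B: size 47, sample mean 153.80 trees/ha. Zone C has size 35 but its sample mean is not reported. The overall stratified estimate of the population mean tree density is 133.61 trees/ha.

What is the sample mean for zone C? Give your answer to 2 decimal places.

Σ Nₕx̄ₕ = N·μ, so 35·x̄_C = 112·133.61 − (30·136.42 + 47·153.80).
= 14964.32 − 11321.2 = 3643.12.
x̄_C = 3643.12 / 35 = 104.0891... → 104.09.

104.09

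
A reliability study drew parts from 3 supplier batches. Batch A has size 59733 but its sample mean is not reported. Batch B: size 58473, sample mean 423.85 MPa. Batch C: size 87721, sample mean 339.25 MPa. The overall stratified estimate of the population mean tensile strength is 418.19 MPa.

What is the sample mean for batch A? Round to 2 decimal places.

528.58

N = 59733 + 58473 + 87721 = 205927.
Overall total = μ·N = 418.19·205927 = 86116612.13.
Subtract the known strata: 58473·423.85 + 87721·339.25 = 54543130.3.
Remaining total for batch A: 86116612.13 − 54543130.3 = 31573481.83.
Divide by its size: 31573481.83 / 59733 = 528.5769... → 528.58.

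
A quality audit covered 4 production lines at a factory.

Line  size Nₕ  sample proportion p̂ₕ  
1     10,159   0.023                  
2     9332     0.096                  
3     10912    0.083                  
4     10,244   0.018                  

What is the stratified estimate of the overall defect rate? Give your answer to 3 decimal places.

0.055

Wₕ = Nₕ/N with N = 40647: 0.2499, 0.2296, 0.2685, 0.2520.
p̂_st = 0.2499·0.023 + 0.2296·0.096 + 0.2685·0.083 + 0.2520·0.018 ≈ 0.05461... → 0.055.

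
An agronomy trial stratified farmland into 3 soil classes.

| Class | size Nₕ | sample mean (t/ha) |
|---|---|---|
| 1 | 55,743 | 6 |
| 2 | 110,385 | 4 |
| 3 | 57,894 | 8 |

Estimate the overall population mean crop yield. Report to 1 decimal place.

5.5

N = 55743 + 110385 + 57894 = 224022.
Weight each subgroup mean by Nₕ/N and sum.
Σ Nₕx̄ₕ = 55743·6 + 110385·4 + 57894·8 = 334458 + 441540 + 463152 = 1239150.
Divide by N: 1239150 / 224022 = 5.531... → 5.5.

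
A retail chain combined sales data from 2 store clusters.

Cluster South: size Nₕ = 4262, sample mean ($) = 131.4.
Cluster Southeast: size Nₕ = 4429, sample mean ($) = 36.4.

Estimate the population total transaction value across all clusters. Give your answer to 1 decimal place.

South: 4262·131.4 = 560026.8
Southeast: 4429·36.4 = 161215.6
τ̂ = Σ Nₕx̄ₕ = 721242.4.

721242.4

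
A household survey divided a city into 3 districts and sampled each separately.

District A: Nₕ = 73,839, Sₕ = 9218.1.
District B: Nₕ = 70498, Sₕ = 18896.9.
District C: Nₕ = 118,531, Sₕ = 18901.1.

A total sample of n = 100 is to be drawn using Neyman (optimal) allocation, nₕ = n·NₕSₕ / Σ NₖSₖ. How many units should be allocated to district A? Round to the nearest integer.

16

A: NₕSₕ = 73839·9218.1 = 680655285.9
B: NₕSₕ = 70498·18896.9 = 1332193656.2
C: NₕSₕ = 118531·18901.1 = 2240366284.1
Σ NₕSₕ = 4253215226.2.
n_A = 100·680655285.9/4253215226.2 = 16.003... → 16.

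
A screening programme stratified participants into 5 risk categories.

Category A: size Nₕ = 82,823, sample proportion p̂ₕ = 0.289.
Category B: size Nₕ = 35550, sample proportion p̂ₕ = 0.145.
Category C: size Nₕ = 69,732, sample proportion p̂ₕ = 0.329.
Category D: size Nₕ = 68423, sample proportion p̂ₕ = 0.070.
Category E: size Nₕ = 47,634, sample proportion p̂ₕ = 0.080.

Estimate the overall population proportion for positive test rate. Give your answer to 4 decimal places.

0.1993

Wₕ = Nₕ/N with N = 304162: 0.2723, 0.1169, 0.2293, 0.2250, 0.1566.
p̂_st = 0.2723·0.289 + 0.1169·0.145 + 0.2293·0.329 + 0.2250·0.070 + 0.1566·0.080 ≈ 0.199344... → 0.1993.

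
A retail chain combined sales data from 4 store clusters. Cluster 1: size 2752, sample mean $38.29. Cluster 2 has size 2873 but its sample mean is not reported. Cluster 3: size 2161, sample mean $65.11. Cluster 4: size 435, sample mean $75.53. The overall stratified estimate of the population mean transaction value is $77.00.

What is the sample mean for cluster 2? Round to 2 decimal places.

Σ Nₕx̄ₕ = N·μ, so 2873·x̄_2 = 8221·77.00 − (2752·38.29 + 2161·65.11 + 435·75.53).
= 633017 − 278932.34 = 354084.66.
x̄_2 = 354084.66 / 2873 = 123.2456... → 123.25.

123.25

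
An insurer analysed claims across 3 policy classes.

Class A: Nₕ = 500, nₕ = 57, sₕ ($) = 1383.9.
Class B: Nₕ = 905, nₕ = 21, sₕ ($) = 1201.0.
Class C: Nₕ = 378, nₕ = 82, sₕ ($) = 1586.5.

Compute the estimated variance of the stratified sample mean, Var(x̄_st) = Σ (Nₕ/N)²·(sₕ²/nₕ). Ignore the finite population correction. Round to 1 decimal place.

N = 1783; Wₕ = Nₕ/N.
class A: (500/1783)²·1383.9²/57 = 2642.2377
class B: (905/1783)²·1201.0²/21 = 17695.4329
class C: (378/1783)²·1586.5²/82 = 1379.5810
Sum = 21717.2517 → 21717.3.

21717.3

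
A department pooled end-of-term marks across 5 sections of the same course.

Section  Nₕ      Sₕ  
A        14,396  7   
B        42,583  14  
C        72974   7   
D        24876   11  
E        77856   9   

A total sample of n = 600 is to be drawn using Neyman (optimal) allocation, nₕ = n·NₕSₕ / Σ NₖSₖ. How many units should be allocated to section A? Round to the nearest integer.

28

Σ NₕSₕ = 14396·7 + 42583·14 + 72974·7 + 24876·11 + 77856·9 = 2182092.
Share for A: 100772/2182092 = 0.04618.
n_A = 600 × 0.04618 = 27.709... → 28.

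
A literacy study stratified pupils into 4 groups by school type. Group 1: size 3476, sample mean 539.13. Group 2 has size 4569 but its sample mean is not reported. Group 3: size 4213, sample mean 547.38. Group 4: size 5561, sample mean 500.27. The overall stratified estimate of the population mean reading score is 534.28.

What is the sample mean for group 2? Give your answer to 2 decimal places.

559.91

N = 3476 + 4569 + 4213 + 5561 = 17819.
Overall total = μ·N = 534.28·17819 = 9520335.32.
Subtract the known strata: 3476·539.13 + 4213·547.38 + 5561·500.27 = 6962129.29.
Remaining total for group 2: 9520335.32 − 6962129.29 = 2558206.03.
Divide by its size: 2558206.03 / 4569 = 559.9050... → 559.91.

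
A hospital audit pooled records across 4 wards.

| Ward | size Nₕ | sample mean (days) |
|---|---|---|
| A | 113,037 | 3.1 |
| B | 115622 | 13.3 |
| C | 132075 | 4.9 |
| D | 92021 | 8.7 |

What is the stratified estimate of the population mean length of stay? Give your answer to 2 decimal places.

N = 113037 + 115622 + 132075 + 92021 = 452755.
The stratified mean weights each stratum mean by its population share Nₕ/N.
Σ Nₕx̄ₕ = 113037·3.1 + 115622·13.3 + 132075·4.9 + 92021·8.7 = 350414.7 + 1537772.6 + 647167.5 + 800582.7 = 3335937.5.
Divide by N: 3335937.5 / 452755 = 7.3681... → 7.37.

7.37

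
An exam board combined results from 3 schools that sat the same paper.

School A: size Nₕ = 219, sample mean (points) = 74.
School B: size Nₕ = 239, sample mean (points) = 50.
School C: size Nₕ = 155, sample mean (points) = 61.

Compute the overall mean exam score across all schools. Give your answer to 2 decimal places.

N = 219 + 239 + 155 = 613.
The stratified mean weights each stratum mean by its population share Nₕ/N.
Σ Nₕx̄ₕ = 219·74 + 239·50 + 155·61 = 16206 + 11950 + 9455 = 37611.
Divide by N: 37611 / 613 = 61.3556... → 61.36.

61.36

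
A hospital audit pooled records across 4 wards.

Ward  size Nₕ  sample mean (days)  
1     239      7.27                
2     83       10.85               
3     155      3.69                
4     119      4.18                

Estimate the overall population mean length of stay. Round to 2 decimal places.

6.22

N = 596; weights Wₕ = Nₕ/N = (0.4010, 0.1393, 0.2601, 0.1997).
x̄_st = Σ Wₕ·x̄ₕ = 0.4010·7.27 + 0.1393·10.85 + 0.2601·3.69 + 0.1997·4.18 ≈ 6.2206...
→ 6.22.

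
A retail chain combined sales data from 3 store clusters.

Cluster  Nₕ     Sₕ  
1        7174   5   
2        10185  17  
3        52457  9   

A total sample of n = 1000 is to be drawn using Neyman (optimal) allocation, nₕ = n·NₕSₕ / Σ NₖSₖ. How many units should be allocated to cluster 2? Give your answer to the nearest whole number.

1: NₕSₕ = 7174·5 = 35870
2: NₕSₕ = 10185·17 = 173145
3: NₕSₕ = 52457·9 = 472113
Σ NₕSₕ = 681128.
n_2 = 1000·173145/681128 = 254.203... → 254.

254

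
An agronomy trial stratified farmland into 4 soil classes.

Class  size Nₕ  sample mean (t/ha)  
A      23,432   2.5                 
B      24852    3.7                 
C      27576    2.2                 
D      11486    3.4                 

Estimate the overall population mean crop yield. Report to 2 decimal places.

x̄_st = (Σ Nₕx̄ₕ) / (Σ Nₕ) = (23432·2.5 + 24852·3.7 + 27576·2.2 + 11486·3.4) / 87346
= 250252 / 87346 = 2.8651... → 2.87.

2.87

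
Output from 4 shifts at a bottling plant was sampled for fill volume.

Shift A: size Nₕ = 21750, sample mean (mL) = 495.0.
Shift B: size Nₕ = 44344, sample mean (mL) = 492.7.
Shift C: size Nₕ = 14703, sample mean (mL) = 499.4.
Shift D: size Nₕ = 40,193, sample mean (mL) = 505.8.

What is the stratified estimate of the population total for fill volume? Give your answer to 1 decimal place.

60286836.4

Population total = Σ Nₕ·x̄ₕ (each stratum's size times its mean).
21750·495.0 + 44344·492.7 + 14703·499.4 + 40193·505.8 = 10766250 + 21848288.8 + 7342678.2 + 20329619.4 = 60286836.4.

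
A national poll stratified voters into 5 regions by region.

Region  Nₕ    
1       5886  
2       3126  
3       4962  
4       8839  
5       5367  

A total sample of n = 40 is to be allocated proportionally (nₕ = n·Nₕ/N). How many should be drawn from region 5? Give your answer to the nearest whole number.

Share of region 5 = 5367/28180 = 0.19045.
Allocate 40 × 0.19045 = 7.618... → 8.

8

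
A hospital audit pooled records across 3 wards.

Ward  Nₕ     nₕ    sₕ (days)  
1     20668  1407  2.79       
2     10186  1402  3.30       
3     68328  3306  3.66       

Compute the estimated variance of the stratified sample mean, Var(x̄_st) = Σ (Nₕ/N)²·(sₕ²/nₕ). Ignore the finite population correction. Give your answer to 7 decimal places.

N = 99182. Term for each stratum: Wₕ²sₕ²/nₕ.
Var(x̄_st) = 0.0002402401 + 0.0000819260 + 0.0019230519 = 0.0022452180 → 0.0022452.

0.0022452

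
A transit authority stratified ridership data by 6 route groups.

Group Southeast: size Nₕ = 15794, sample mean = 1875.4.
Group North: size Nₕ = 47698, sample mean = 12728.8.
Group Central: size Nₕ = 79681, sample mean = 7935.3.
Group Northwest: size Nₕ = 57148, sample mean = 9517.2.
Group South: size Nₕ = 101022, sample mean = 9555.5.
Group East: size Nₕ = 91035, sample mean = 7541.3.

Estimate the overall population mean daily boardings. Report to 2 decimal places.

x̄_st = (Σ Nₕx̄ₕ) / (Σ Nₕ) = (15794·1875.4 + 47698·12728.8 + 79681·7935.3 + 57148·9517.2 + 101022·9555.5 + 91035·7541.3) / 392378
= 3464777921.4 / 392378 = 8830.2043... → 8830.20.

8830.20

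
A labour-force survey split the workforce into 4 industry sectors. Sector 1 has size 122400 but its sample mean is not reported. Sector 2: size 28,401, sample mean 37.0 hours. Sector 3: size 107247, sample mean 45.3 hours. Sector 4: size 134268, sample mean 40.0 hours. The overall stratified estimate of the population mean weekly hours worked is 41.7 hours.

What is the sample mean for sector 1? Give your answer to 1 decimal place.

Σ Nₕx̄ₕ = N·μ, so 122400·x̄_1 = 392316·41.7 − (28401·37.0 + 107247·45.3 + 134268·40.0).
= 16359577.2 − 11279846.1 = 5079731.1.
x̄_1 = 5079731.1 / 122400 = 41.501... → 41.5.

41.5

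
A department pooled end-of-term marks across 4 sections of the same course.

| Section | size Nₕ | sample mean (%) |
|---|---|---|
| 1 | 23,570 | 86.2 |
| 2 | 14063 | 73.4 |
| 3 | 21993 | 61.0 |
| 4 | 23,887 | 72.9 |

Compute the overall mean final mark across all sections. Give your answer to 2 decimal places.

73.60

N = 83513; weights Wₕ = Nₕ/N = (0.2822, 0.1684, 0.2633, 0.2860).
x̄_st = Σ Wₕ·x̄ₕ = 0.2822·86.2 + 0.1684·73.4 + 0.2633·61.0 + 0.2860·72.9 ≈ 73.6040...
→ 73.60.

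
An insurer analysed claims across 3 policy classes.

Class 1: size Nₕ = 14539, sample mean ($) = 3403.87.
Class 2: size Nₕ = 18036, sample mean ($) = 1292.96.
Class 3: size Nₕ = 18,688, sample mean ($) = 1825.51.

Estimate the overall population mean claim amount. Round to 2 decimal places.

2085.79

N = 51263; weights Wₕ = Nₕ/N = (0.2836, 0.3518, 0.3646).
x̄_st = Σ Wₕ·x̄ₕ = 0.2836·3403.87 + 0.3518·1292.96 + 0.3646·1825.51 ≈ 2085.7894...
→ 2085.79.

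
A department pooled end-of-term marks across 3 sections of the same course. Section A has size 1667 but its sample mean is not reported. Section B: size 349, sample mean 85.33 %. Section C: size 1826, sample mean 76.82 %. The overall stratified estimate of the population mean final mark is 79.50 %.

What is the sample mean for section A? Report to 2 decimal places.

N = 1667 + 349 + 1826 = 3842.
Overall total = μ·N = 79.50·3842 = 305439.
Subtract the known strata: 349·85.33 + 1826·76.82 = 170053.49.
Remaining total for section A: 305439 − 170053.49 = 135385.51.
Divide by its size: 135385.51 / 1667 = 81.2151... → 81.22.

81.22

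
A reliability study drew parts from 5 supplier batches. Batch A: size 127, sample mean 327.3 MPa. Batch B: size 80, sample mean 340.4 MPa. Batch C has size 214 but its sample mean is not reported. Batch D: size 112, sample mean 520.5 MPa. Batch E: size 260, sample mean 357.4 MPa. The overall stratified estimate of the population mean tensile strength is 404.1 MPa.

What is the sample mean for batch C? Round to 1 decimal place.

469.3

Σ Nₕx̄ₕ = N·μ, so 214·x̄_C = 793·404.1 − (127·327.3 + 80·340.4 + 112·520.5 + 260·357.4).
= 320451.3 − 220019.1 = 100432.2.
x̄_C = 100432.2 / 214 = 469.309... → 469.3.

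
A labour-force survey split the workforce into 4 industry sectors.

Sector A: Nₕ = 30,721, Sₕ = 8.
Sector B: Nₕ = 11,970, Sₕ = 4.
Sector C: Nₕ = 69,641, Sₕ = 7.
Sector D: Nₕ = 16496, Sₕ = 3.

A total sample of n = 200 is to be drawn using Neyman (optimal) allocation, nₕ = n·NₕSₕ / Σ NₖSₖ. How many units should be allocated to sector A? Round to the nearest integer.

59

A: NₕSₕ = 30721·8 = 245768
B: NₕSₕ = 11970·4 = 47880
C: NₕSₕ = 69641·7 = 487487
D: NₕSₕ = 16496·3 = 49488
Σ NₕSₕ = 830623.
n_A = 200·245768/830623 = 59.177... → 59.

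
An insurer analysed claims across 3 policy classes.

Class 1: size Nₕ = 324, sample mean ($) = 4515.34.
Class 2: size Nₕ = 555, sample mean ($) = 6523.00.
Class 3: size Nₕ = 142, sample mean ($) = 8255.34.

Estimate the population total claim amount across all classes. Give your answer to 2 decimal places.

Estimate total by summing Nₕ·x̄ₕ over strata.
324·4515.34 + 555·6523.00 + 142·8255.34 = 1462970.16 + 3620265 + 1172258.28 = 6255493.44.

6255493.44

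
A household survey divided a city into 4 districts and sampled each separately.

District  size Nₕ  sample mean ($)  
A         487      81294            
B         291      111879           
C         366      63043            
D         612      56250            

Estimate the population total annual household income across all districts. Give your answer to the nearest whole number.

A: 487·81294 = 39590178
B: 291·111879 = 32556789
C: 366·63043 = 23073738
D: 612·56250 = 34425000
τ̂ = Σ Nₕx̄ₕ = 129645705.

129645705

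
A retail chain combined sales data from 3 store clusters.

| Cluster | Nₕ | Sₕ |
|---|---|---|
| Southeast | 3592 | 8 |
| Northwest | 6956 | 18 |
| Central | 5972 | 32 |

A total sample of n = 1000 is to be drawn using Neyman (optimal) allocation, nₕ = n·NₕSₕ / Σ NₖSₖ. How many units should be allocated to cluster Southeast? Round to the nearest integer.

Southeast: NₕSₕ = 3592·8 = 28736
Northwest: NₕSₕ = 6956·18 = 125208
Central: NₕSₕ = 5972·32 = 191104
Σ NₕSₕ = 345048.
n_Southeast = 1000·28736/345048 = 83.281... → 83.

83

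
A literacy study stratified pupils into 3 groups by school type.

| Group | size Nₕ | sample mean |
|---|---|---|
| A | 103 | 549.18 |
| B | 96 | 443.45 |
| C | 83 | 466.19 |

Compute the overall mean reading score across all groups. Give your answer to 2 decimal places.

x̄_st = (Σ Nₕx̄ₕ) / (Σ Nₕ) = (103·549.18 + 96·443.45 + 83·466.19) / 282
= 137830.51 / 282 = 488.7607... → 488.76.

488.76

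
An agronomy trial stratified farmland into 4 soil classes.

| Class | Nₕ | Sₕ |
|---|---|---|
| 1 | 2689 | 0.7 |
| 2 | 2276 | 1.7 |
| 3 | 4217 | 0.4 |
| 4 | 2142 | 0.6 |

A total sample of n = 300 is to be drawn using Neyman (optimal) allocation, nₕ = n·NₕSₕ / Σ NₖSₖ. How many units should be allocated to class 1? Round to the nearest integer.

1: NₕSₕ = 2689·0.7 = 1882.3
2: NₕSₕ = 2276·1.7 = 3869.2
3: NₕSₕ = 4217·0.4 = 1686.8
4: NₕSₕ = 2142·0.6 = 1285.2
Σ NₕSₕ = 8723.5.
n_1 = 300·1882.3/8723.5 = 64.732... → 65.

65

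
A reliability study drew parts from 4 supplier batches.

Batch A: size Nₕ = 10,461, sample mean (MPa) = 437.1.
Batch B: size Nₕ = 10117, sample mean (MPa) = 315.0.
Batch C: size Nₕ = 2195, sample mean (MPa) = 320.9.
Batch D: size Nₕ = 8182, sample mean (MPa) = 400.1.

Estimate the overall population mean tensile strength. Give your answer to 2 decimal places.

379.17

N = 10461 + 10117 + 2195 + 8182 = 30955.
Weight each subgroup mean by Nₕ/N and sum.
Σ Nₕx̄ₕ = 10461·437.1 + 10117·315.0 + 2195·320.9 + 8182·400.1 = 4572503.1 + 3186855 + 704375.5 + 3273618.2 = 11737351.8.
Divide by N: 11737351.8 / 30955 = 379.1747... → 379.17.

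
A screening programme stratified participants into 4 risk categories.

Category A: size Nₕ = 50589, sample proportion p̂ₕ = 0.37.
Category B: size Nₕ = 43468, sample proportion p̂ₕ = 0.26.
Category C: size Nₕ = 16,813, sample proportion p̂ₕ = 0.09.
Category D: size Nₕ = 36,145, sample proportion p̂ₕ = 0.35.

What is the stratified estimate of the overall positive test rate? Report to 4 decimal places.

N = 50589 + 43468 + 16813 + 36145 = 147015.
Overall proportion = Σ (Nₕ/N)·p̂ₕ.
Σ Nₕp̂ₕ = 18717.93 + 11301.68 + 1513.17 + 12650.75 = 44183.53.
44183.53 / 147015 = 0.300538... → 0.3005.

0.3005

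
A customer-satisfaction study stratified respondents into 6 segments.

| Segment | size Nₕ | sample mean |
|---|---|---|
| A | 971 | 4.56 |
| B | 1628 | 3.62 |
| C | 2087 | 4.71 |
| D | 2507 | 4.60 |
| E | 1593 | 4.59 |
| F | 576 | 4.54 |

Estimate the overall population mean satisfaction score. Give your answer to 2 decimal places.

4.44

N = 971 + 1628 + 2087 + 2507 + 1593 + 576 = 9362.
Overall mean = Σ (Nₕ/N)·x̄ₕ — weight by population share, not a simple average.
Σ Nₕx̄ₕ = 971·4.56 + 1628·3.62 + 2087·4.71 + 2507·4.60 + 1593·4.59 + 576·4.54 = 4427.76 + 5893.36 + 9829.77 + 11532.2 + 7311.87 + 2615.04 = 41610.
Divide by N: 41610 / 9362 = 4.4446... → 4.44.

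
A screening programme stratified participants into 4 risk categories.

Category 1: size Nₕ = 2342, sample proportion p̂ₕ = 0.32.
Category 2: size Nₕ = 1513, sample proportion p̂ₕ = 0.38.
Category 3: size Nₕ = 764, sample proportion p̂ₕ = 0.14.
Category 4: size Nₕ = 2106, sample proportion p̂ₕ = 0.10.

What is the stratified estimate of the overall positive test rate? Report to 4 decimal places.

0.2442

Wₕ = Nₕ/N with N = 6725: 0.3483, 0.2250, 0.1136, 0.3132.
p̂_st = 0.3483·0.32 + 0.2250·0.38 + 0.1136·0.14 + 0.3132·0.10 ≈ 0.244155... → 0.2442.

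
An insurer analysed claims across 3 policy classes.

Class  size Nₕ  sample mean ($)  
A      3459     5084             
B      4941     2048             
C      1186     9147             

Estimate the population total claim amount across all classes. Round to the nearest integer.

Estimate total by summing Nₕ·x̄ₕ over strata.
3459·5084 + 4941·2048 + 1186·9147 = 17585556 + 10119168 + 10848342 = 38553066.

38553066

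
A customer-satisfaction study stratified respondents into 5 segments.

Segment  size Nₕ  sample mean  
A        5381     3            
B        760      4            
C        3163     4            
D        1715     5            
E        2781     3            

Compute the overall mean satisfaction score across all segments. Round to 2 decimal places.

3.53

N = 5381 + 760 + 3163 + 1715 + 2781 = 13800.
Weight each subgroup mean by Nₕ/N and sum.
Σ Nₕx̄ₕ = 5381·3 + 760·4 + 3163·4 + 1715·5 + 2781·3 = 16143 + 3040 + 12652 + 8575 + 8343 = 48753.
Divide by N: 48753 / 13800 = 3.5328... → 3.53.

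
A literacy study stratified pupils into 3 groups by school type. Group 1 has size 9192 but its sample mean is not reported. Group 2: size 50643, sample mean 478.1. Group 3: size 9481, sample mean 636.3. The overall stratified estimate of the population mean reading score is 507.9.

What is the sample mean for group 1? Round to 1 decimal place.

539.6

Σ Nₕx̄ₕ = N·μ, so 9192·x̄_1 = 69316·507.9 − (50643·478.1 + 9481·636.3).
= 35205596.4 − 30245178.6 = 4960417.8.
x̄_1 = 4960417.8 / 9192 = 539.645... → 539.6.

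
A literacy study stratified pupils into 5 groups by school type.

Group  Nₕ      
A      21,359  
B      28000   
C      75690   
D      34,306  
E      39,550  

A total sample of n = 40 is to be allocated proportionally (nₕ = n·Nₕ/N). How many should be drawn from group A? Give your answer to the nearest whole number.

4

Share of group A = 21359/198905 = 0.10738.
Allocate 40 × 0.10738 = 4.295... → 4.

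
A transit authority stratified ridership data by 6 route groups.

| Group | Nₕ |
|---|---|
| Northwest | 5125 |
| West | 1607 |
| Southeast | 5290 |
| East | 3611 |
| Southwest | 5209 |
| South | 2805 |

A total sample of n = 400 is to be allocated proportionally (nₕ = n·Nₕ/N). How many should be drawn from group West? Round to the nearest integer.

N = 5125 + 1607 + 5290 + 3611 + 5209 + 2805 = 23647.
n_West = 400·1607/23647 = 27.183... → 27.

27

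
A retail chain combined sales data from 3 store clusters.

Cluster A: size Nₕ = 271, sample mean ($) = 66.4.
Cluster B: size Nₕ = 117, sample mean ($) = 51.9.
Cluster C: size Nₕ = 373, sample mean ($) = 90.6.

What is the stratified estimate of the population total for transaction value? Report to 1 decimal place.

A: 271·66.4 = 17994.4
B: 117·51.9 = 6072.3
C: 373·90.6 = 33793.8
τ̂ = Σ Nₕx̄ₕ = 57860.5.

57860.5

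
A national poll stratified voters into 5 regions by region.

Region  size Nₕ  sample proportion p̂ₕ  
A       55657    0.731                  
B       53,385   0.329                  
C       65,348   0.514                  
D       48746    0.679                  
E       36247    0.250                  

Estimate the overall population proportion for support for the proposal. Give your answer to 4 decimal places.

0.5166

Wₕ = Nₕ/N with N = 259383: 0.2146, 0.2058, 0.2519, 0.1879, 0.1397.
p̂_st = 0.2146·0.731 + 0.2058·0.329 + 0.2519·0.514 + 0.1879·0.679 + 0.1397·0.250 ≈ 0.516603... → 0.5166.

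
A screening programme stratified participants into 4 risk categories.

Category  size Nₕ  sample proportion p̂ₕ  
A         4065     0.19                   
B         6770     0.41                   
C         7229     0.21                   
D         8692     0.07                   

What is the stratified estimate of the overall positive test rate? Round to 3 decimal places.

Wₕ = Nₕ/N with N = 26756: 0.1519, 0.2530, 0.2702, 0.3249.
p̂_st = 0.1519·0.19 + 0.2530·0.41 + 0.2702·0.21 + 0.3249·0.07 ≈ 0.21209... → 0.212.

0.212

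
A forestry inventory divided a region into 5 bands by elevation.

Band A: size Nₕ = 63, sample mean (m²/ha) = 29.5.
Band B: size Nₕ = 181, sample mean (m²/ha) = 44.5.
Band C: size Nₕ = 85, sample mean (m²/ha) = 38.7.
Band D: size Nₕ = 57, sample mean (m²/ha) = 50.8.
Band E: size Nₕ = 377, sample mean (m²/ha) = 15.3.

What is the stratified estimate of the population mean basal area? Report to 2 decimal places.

x̄_st = (Σ Nₕx̄ₕ) / (Σ Nₕ) = (63·29.5 + 181·44.5 + 85·38.7 + 57·50.8 + 377·15.3) / 763
= 21866.2 / 763 = 28.6582... → 28.66.

28.66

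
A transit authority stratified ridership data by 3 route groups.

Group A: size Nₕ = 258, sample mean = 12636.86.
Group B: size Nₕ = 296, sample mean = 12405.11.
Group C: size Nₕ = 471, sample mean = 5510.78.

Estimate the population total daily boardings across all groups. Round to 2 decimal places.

A: 258·12636.86 = 3260309.88
B: 296·12405.11 = 3671912.56
C: 471·5510.78 = 2595577.38
τ̂ = Σ Nₕx̄ₕ = 9527799.82.

9527799.82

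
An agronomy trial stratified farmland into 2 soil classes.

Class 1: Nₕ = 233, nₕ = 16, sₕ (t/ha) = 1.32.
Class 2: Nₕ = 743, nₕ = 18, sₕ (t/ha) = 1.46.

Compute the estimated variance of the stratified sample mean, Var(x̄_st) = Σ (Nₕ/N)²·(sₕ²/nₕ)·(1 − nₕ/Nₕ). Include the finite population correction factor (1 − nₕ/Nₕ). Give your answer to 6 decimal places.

0.072747

N = 976; Wₕ = Nₕ/N.
class 1: (233/976)²·1.32²/16·(1 − 16/233) = 0.005780214
class 2: (743/976)²·1.46²/18·(1 − 18/743) = 0.066966930
Sum = 0.072747144 → 0.072747.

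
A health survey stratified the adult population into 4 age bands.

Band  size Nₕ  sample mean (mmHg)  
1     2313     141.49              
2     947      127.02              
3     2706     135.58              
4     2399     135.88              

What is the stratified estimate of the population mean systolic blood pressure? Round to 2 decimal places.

N = 2313 + 947 + 2706 + 2399 = 8365.
The stratified mean weights each stratum mean by its population share Nₕ/N.
Σ Nₕx̄ₕ = 2313·141.49 + 947·127.02 + 2706·135.58 + 2399·135.88 = 327266.37 + 120287.94 + 366879.48 + 325976.12 = 1140409.91.
Divide by N: 1140409.91 / 8365 = 136.3311... → 136.33.

136.33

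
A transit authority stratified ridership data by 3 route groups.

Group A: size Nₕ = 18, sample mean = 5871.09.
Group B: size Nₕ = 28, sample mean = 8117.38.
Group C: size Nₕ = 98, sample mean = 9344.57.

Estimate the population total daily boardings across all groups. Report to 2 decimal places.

A: 18·5871.09 = 105679.62
B: 28·8117.38 = 227286.64
C: 98·9344.57 = 915767.86
τ̂ = Σ Nₕx̄ₕ = 1248734.12.

1248734.12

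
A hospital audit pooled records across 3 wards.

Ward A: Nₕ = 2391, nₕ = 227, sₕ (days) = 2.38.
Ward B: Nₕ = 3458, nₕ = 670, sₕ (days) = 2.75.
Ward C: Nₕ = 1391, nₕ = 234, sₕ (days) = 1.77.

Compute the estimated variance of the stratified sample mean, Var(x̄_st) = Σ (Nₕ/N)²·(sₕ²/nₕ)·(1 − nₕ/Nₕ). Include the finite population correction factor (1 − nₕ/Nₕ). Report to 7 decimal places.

0.0049502

N = 7240. Term for each stratum: Wₕ²sₕ²/nₕ·(1−nₕ/Nₕ).
Var(x̄_st) = 0.0024631324 + 0.0020760185 + 0.0004110683 = 0.0049502192 → 0.0049502.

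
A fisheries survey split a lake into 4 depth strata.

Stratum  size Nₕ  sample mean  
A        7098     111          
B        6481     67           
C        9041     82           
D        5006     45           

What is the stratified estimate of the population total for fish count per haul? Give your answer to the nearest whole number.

Estimate total by summing Nₕ·x̄ₕ over strata.
7098·111 + 6481·67 + 9041·82 + 5006·45 = 787878 + 434227 + 741362 + 225270 = 2188737.

2188737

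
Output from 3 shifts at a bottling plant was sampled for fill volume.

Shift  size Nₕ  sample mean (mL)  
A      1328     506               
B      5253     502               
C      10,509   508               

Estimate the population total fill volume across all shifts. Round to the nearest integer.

A: 1328·506 = 671968
B: 5253·502 = 2637006
C: 10509·508 = 5338572
τ̂ = Σ Nₕx̄ₕ = 8647546.

8647546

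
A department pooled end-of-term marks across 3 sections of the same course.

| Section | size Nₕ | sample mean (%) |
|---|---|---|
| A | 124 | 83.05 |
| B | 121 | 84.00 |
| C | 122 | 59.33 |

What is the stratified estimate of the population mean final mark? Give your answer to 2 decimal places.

N = 124 + 121 + 122 = 367.
Weight each subgroup mean by Nₕ/N and sum.
Σ Nₕx̄ₕ = 124·83.05 + 121·84.00 + 122·59.33 = 10298.2 + 10164 + 7238.26 = 27700.46.
Divide by N: 27700.46 / 367 = 75.4781... → 75.48.

75.48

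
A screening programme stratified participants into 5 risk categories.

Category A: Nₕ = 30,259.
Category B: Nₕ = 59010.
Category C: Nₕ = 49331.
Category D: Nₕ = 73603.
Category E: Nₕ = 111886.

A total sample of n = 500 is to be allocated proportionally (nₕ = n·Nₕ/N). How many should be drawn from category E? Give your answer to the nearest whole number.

N = 30259 + 59010 + 49331 + 73603 + 111886 = 324089.
n_E = 500·111886/324089 = 172.616... → 173.

173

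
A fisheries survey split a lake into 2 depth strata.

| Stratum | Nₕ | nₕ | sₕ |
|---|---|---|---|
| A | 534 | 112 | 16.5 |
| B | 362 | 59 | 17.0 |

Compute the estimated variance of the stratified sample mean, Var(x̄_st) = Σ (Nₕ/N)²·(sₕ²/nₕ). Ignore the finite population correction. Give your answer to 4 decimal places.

N = 896. Term for each stratum: Wₕ²sₕ²/nₕ.
Var(x̄_st) = 0.8634086 + 0.7995524 = 1.6629610 → 1.6630.

1.6630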